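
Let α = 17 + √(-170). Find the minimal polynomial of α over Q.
m_α(x) = x^2 - 34x + 459

From α - 17 = √(-170), squaring gives (α - 17)^2 = -170, i.e. α^2 - 34α + 289 = -170, so α^2 - 34α + 459 = 0. The discriminant of x^2 - 34x + 459 is (-34)^2 - 4·(459) = 1156 - 1836 = -680, and 4·(-170) is not a perfect square in Q since -170 is squarefree and ≠ 1. Hence x^2 - 34x + 459 is irreducible over Q and is the minimal polynomial of α.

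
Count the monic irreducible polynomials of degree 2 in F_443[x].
There are 97903 monic irreducible polynomials of degree 2 over F_443

Each element of F_{443^2} that lies in no proper subfield is a root of exactly one monic irreducible of degree 2 over F_443, and each such polynomial has 2 distinct roots in F_{443^2}. By Möbius inversion the count is N_443(2) = (1/2) Σ_{d|2} μ(2/d) · 443^d = (1/2)(μ(2)·443^1 + μ(1)·443^2) = 195806/2 = 97903.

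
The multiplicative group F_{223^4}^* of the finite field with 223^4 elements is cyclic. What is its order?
|F_{223^4}^*| = 2472973440

F_{223^4} has 223^4 = 2472973441 elements; its multiplicative group consists of all nonzero elements, so |F_{223^4}^*| = 2472973441 - 1 = 2472973440. (It is cyclic since any finite subgroup of the multiplicative group of a field is cyclic.)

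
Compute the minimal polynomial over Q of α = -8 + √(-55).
m_α(x) = x^2 + 16x + 119

From α + 8 = √(-55), squaring gives (α + 8)^2 = -55, i.e. α^2 + 16α + 64 = -55, so α^2 + 16α + 119 = 0. The discriminant of x^2 + 16x + 119 is (16)^2 - 4·(119) = 256 - 476 = -220, and 4·(-55) is not a perfect square in Q since -55 is squarefree and ≠ 1. Hence x^2 + 16x + 119 is irreducible over Q and is the minimal polynomial of α.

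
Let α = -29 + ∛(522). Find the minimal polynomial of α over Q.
m_α(x) = x^3 + 87x^2 + 2523x + 23867

Set β = α + 29 = ∛(522), so β^3 = 522. Then (α + 29)^3 - 522 = 0, i.e. α is a root of g(x) = (x + 29)^3 - 522 = x^3 + 87x^2 + 2523x + 23867. Since g(x) = h(x + 29) where h(x) = x^3 - 522, and h is irreducible over Q (because 522 is not a perfect cube, so h has no rational root, and a monic cubic with no rational root is irreducible), g is also irreducible (irreducibility is preserved under the substitution x → x + 29). Hence m_α(x) = x^3 + 87x^2 + 2523x + 23867.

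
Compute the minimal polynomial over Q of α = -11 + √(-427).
m_α(x) = x^2 + 22x + 548

From α + 11 = √(-427), squaring gives (α + 11)^2 = -427, i.e. α^2 + 22α + 121 = -427, so α^2 + 22α + 548 = 0. The discriminant of x^2 + 22x + 548 is (22)^2 - 4·(548) = 484 - 2192 = -1708, and 4·(-427) is not a perfect square in Q since -427 is squarefree and ≠ 1. Hence x^2 + 22x + 548 is irreducible over Q and is the minimal polynomial of α.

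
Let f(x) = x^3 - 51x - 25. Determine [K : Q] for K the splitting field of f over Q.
[K : Q] = 6

By the rational root test, any rational root of the monic integer polynomial f(x) = x^3 - 51x - 25 must be an integer dividing the constant term -25, i.e. one of ±{1, 5, 25}. Evaluating: f(1) = -75, f(-1) = 25, f(5) = -155, f(-5) = 105, f(25) = 14325, f(-25) = -14375; none is 0, so f has no rational root and is therefore irreducible over Q (a cubic with no linear factor over a field is irreducible). For an irreducible cubic, the Galois group is A_3 or S_3 according as the discriminant disc(f) = -4a^3 - 27b^2 = -4·(-51)^3 - 27·(-25)^2 = 513729 is or is not a square in Q. Here disc(f) = 513729 is not a perfect square in Q, so the Galois group of f over Q is not contained in A_3 and must be all of S_3. The splitting field has degree |S_3| = 6 over Q, so [K : Q] = 6.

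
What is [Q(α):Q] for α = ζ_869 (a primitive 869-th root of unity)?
[Q(α):Q] = 780

The minimal polynomial of ζ_869 over Q is the 869-th cyclotomic polynomial Φ_869(x), which is irreducible over Q and has degree φ(869) = 780. Hence [Q(α):Q] = φ(869) = 780.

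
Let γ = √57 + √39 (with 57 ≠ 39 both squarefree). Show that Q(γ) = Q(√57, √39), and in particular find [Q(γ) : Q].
[Q(γ) : Q] = 4 (equivalently, Q(γ) = Q(√57, √39))

Obviously Q(γ) ⊆ Q(√57, √39), and [Q(√57, √39):Q] = 4 (since 57, 39 are distinct squarefree integers > 1 with 2223 not a perfect square). To show equality we compute the minimal polynomial of γ. From γ = √57 + √39: γ^2 = 57 + 2√(2223) + 39 = 96 + 2√(2223), so γ^2 - 96 = 2√(2223); squaring, (γ^2 - 96)^2 = 4·2223, i.e. γ^4 - 192γ^2 + 9216 - 8892 = 0, i.e. γ^4 - 192γ^2 + 324 = 0. So γ is a root of x^4 - 192x^2 + 324. This polynomial is irreducible over Q: it has no rational root (each ±√57 ± √39 is irrational), and any factorization into two quadratics over Q would force √(2223) ∈ Q (pairing opposite roots) or √57, √39 ∈ Q (other pairings), all impossible. Hence [Q(γ):Q] = 4 = [Q(√57, √39):Q], so Q(γ) = Q(√57, √39).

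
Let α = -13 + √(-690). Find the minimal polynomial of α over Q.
m_α(x) = x^2 + 26x + 859

From α + 13 = √(-690), squaring gives (α + 13)^2 = -690, i.e. α^2 + 26α + 169 = -690, so α^2 + 26α + 859 = 0. The discriminant of x^2 + 26x + 859 is (26)^2 - 4·(859) = 676 - 3436 = -2760, and 4·(-690) is not a perfect square in Q since -690 is squarefree and ≠ 1. Hence x^2 + 26x + 859 is irreducible over Q and is the minimal polynomial of α.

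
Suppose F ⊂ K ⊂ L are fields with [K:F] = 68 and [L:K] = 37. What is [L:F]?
[L:F] = 2516

The tower law says that for any tower of field extensions F ⊂ K ⊂ L with finite degrees, [L:F] = [L:K] · [K:F]. Here this gives [L:F] = 37 · 68 = 2516.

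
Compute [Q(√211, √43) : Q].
[Q(√211, √43) : Q] = 4

[Q(√211):Q] = 2 (min poly x^2 - 211, irreducible since 211 is squarefree > 1). For the top step, suppose √43 ∈ Q(√211), say √43 = c + d√211 with c, d ∈ Q. Squaring: 43 = c^2 + 211d^2 + 2cd√211. Since √211 ∉ Q this forces 2cd = 0. If d = 0 then √43 = c ∈ Q, contradicting 43 squarefree > 1. If c = 0 then 43 = 211d^2, so 211·43 = (211d)^2 is a perfect square in Q — but 211·43 = 9073 is not a perfect square (since 211 and 43 are distinct squarefree integers). Contradiction. Hence √43 ∉ Q(√211), so x^2 - 43 stays irreducible over Q(√211) and [Q(√211, √43) : Q(√211)] = 2. By the tower law, [Q(√211, √43) : Q] = 2 · 2 = 4.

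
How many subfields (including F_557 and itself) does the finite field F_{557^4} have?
F_{557^4} has 3 subfields

The subfields of F_{p^n} are exactly the fields F_{p^d} for d | n (each is the fixed field of the unique index-d subgroup of Gal(F_{p^n}/F_p) ≅ Z/nZ). The divisors of n = 4 are {1, 2, 4}, giving 3 subfields: F_{557^1}, F_{557^2}, F_{557^4}.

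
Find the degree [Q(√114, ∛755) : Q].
[Q(√114, ∛755) : Q] = 6

Let L = Q(√114, ∛755). Since Q(√114) ⊂ L and [Q(√114):Q] = 2, the tower law gives 2 | [L:Q]. Likewise Q(∛755) ⊂ L with [Q(∛755):Q] = 3 (because 755 is not a perfect cube), so 3 | [L:Q]. As gcd(2,3) = 1, [L:Q] is divisible by 6. Conversely L is generated over Q by √114 and ∛755, so [L:Q] ≤ 2·3 = 6. Therefore [Q(√114, ∛755) : Q] = 6.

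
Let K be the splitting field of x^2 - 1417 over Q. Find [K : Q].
[K : Q] = 2

f(x) = x^2 - 1417 factors as (x - √1417)(x + √1417). The splitting field is K = Q(√1417). Since 1417 is squarefree and > 1, it is not a perfect square, so x^2 - 1417 is irreducible over Q and [Q(√1417) : Q] = 2. Hence [K : Q] = 2.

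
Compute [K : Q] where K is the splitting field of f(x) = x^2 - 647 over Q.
[K : Q] = 2

f(x) = x^2 - 647 factors as (x - √647)(x + √647). The splitting field is K = Q(√647). Since 647 is squarefree and > 1, it is not a perfect square, so x^2 - 647 is irreducible over Q and [Q(√647) : Q] = 2. Hence [K : Q] = 2.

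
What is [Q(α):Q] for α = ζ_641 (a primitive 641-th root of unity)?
[Q(α):Q] = 640

The minimal polynomial of ζ_641 over Q is the 641-th cyclotomic polynomial Φ_641(x), which is irreducible over Q and has degree φ(641) = 640. Hence [Q(α):Q] = φ(641) = 640.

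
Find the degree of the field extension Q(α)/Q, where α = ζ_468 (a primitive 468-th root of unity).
[Q(α):Q] = 144

The minimal polynomial of ζ_468 over Q is the 468-th cyclotomic polynomial Φ_468(x), which is irreducible over Q and has degree φ(468) = 144. Hence [Q(α):Q] = φ(468) = 144.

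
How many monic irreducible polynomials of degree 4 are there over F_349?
There are 3708840450 monic irreducible polynomials of degree 4 over F_349

Each element of F_{349^4} that lies in no proper subfield is a root of exactly one monic irreducible of degree 4 over F_349, and each such polynomial has 4 distinct roots in F_{349^4}. By Möbius inversion the count is N_349(4) = (1/4) Σ_{d|4} μ(4/d) · 349^d = (1/4)(μ(4)·349^1 + μ(2)·349^2 + μ(1)·349^4) = 14835361800/4 = 3708840450.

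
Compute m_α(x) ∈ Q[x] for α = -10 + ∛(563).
m_α(x) = x^3 + 30x^2 + 300x + 437

Set β = α + 10 = ∛(563), so β^3 = 563. Then (α + 10)^3 - 563 = 0, i.e. α is a root of g(x) = (x + 10)^3 - 563 = x^3 + 30x^2 + 300x + 437. Since g(x) = h(x + 10) where h(x) = x^3 - 563, and h is irreducible over Q (because 563 is not a perfect cube, so h has no rational root, and a monic cubic with no rational root is irreducible), g is also irreducible (irreducibility is preserved under the substitution x → x + 10). Hence m_α(x) = x^3 + 30x^2 + 300x + 437.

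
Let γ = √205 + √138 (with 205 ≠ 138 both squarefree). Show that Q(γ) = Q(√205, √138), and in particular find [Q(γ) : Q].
[Q(γ) : Q] = 4 (equivalently, Q(γ) = Q(√205, √138))

Obviously Q(γ) ⊆ Q(√205, √138), and [Q(√205, √138):Q] = 4 (since 205, 138 are distinct squarefree integers > 1 with 28290 not a perfect square). To show equality we compute the minimal polynomial of γ. From γ = √205 + √138: γ^2 = 205 + 2√(28290) + 138 = 343 + 2√(28290), so γ^2 - 343 = 2√(28290); squaring, (γ^2 - 343)^2 = 4·28290, i.e. γ^4 - 686γ^2 + 117649 - 113160 = 0, i.e. γ^4 - 686γ^2 + 4489 = 0. So γ is a root of x^4 - 686x^2 + 4489. This polynomial is irreducible over Q: it has no rational root (each ±√205 ± √138 is irrational), and any factorization into two quadratics over Q would force √(28290) ∈ Q (pairing opposite roots) or √205, √138 ∈ Q (other pairings), all impossible. Hence [Q(γ):Q] = 4 = [Q(√205, √138):Q], so Q(γ) = Q(√205, √138).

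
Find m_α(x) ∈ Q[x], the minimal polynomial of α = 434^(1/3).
m_α(x) = x^3 - 434

α satisfies α^3 = 434, so x^3 - 434 annihilates α. By the rational root test, a rational root p/q (in lowest terms) of x^3 - 434 would satisfy p^3 = 434 q^3, forcing q = 1 and p^3 = 434; but 434 is not a perfect cube, contradiction. A monic cubic over Q with no rational root is irreducible (any nontrivial factorization would include a linear factor). Hence x^3 - 434 is the minimal polynomial of α, and in particular [Q(α):Q] = 3.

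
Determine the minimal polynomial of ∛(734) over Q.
m_α(x) = x^3 - 734

α satisfies α^3 = 734, so x^3 - 734 annihilates α. By the rational root test, a rational root p/q (in lowest terms) of x^3 - 734 would satisfy p^3 = 734 q^3, forcing q = 1 and p^3 = 734; but 734 is not a perfect cube, contradiction. A monic cubic over Q with no rational root is irreducible (any nontrivial factorization would include a linear factor). Hence x^3 - 734 is the minimal polynomial of α, and in particular [Q(α):Q] = 3.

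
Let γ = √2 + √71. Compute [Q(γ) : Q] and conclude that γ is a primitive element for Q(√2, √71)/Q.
[Q(γ) : Q] = 4 (equivalently, Q(γ) = Q(√2, √71))

Obviously Q(γ) ⊆ Q(√2, √71), and [Q(√2, √71):Q] = 4 (since 2, 71 are distinct squarefree integers > 1 with 142 not a perfect square). To show equality we compute the minimal polynomial of γ. From γ = √2 + √71: γ^2 = 2 + 2√(142) + 71 = 73 + 2√(142), so γ^2 - 73 = 2√(142); squaring, (γ^2 - 73)^2 = 4·142, i.e. γ^4 - 146γ^2 + 5329 - 568 = 0, i.e. γ^4 - 146γ^2 + 4761 = 0. So γ is a root of x^4 - 146x^2 + 4761. This polynomial is irreducible over Q: it has no rational root (each ±√2 ± √71 is irrational), and any factorization into two quadratics over Q would force √(142) ∈ Q (pairing opposite roots) or √2, √71 ∈ Q (other pairings), all impossible. Hence [Q(γ):Q] = 4 = [Q(√2, √71):Q], so Q(γ) = Q(√2, √71).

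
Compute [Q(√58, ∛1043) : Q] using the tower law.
[Q(√58, ∛1043) : Q] = 6

Let L = Q(√58, ∛1043). Since Q(√58) ⊂ L and [Q(√58):Q] = 2, the tower law gives 2 | [L:Q]. Likewise Q(∛1043) ⊂ L with [Q(∛1043):Q] = 3 (because 1043 is not a perfect cube), so 3 | [L:Q]. As gcd(2,3) = 1, [L:Q] is divisible by 6. Conversely L is generated over Q by √58 and ∛1043, so [L:Q] ≤ 2·3 = 6. Therefore [Q(√58, ∛1043) : Q] = 6.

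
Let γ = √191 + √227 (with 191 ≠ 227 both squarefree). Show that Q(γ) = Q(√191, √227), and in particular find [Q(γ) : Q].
[Q(γ) : Q] = 4 (equivalently, Q(γ) = Q(√191, √227))

Obviously Q(γ) ⊆ Q(√191, √227), and [Q(√191, √227):Q] = 4 (since 191, 227 are distinct squarefree integers > 1 with 43357 not a perfect square). To show equality we compute the minimal polynomial of γ. From γ = √191 + √227: γ^2 = 191 + 2√(43357) + 227 = 418 + 2√(43357), so γ^2 - 418 = 2√(43357); squaring, (γ^2 - 418)^2 = 4·43357, i.e. γ^4 - 836γ^2 + 174724 - 173428 = 0, i.e. γ^4 - 836γ^2 + 1296 = 0. So γ is a root of x^4 - 836x^2 + 1296. This polynomial is irreducible over Q: it has no rational root (each ±√191 ± √227 is irrational), and any factorization into two quadratics over Q would force √(43357) ∈ Q (pairing opposite roots) or √191, √227 ∈ Q (other pairings), all impossible. Hence [Q(γ):Q] = 4 = [Q(√191, √227):Q], so Q(γ) = Q(√191, √227).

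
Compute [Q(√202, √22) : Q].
[Q(√202, √22) : Q] = 4

[Q(√202):Q] = 2 (min poly x^2 - 202, irreducible since 202 is squarefree > 1). For the top step, suppose √22 ∈ Q(√202), say √22 = c + d√202 with c, d ∈ Q. Squaring: 22 = c^2 + 202d^2 + 2cd√202. Since √202 ∉ Q this forces 2cd = 0. If d = 0 then √22 = c ∈ Q, contradicting 22 squarefree > 1. If c = 0 then 22 = 202d^2, so 202·22 = (202d)^2 is a perfect square in Q — but 202·22 = 4444 is not a perfect square (since 202 and 22 are distinct squarefree integers). Contradiction. Hence √22 ∉ Q(√202), so x^2 - 22 stays irreducible over Q(√202) and [Q(√202, √22) : Q(√202)] = 2. By the tower law, [Q(√202, √22) : Q] = 2 · 2 = 4.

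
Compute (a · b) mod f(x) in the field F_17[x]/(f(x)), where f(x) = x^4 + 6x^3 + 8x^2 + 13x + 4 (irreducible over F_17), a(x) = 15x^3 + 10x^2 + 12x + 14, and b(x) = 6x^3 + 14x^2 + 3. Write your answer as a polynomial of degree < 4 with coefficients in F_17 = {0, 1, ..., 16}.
a · b ≡ 4x^3 + 5x^2 + 5x + 14 (mod f(x))

Multiply in F_17[x]: a(x)·b(x) = (15x^3 + 10x^2 + 12x + 14)·(6x^3 + 14x^2 + 3) = 5x^6 + 15x^5 + 8x^4 + 8x^3 + 5x^2 + 2x + 8. This has degree ≥ 4, so divide by f(x) over F_17: 5x^6 + 15x^5 + 8x^4 + 8x^3 + 5x^2 + 2x + 8 = (5x^2 + 2x + 7)·(x^4 + 6x^3 + 8x^2 + 13x + 4) + (4x^3 + 5x^2 + 5x + 14). Hence a·b ≡ 4x^3 + 5x^2 + 5x + 14 (mod f). (F_17[x]/(f) is a field with 17^4 = 83521 elements since f is irreducible of degree 4.)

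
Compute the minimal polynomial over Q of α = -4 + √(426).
m_α(x) = x^2 + 8x - 410

From α + 4 = √(426), squaring gives (α + 4)^2 = 426, i.e. α^2 + 8α + 16 = 426, so α^2 + 8α - 410 = 0. The discriminant of x^2 + 8x - 410 is (8)^2 - 4·(-410) = 64 + 1640 = 1704, and 4·(426) is not a perfect square in Q since 426 is squarefree and ≠ 1. Hence x^2 + 8x - 410 is irreducible over Q and is the minimal polynomial of α.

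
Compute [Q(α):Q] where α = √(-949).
[Q(α):Q] = 2

[Q(α):Q] equals the degree of the minimal polynomial of α. Here α^2 = -949 and x^2 + 949 is irreducible (d = -949 is squarefree, ≠ 1, hence not a square), so deg(m_α) = 2. Thus [Q(α):Q] = 2.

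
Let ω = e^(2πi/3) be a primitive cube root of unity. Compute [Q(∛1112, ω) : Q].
[Q(∛1112, ω) : Q] = 6

[Q(∛1112):Q] = 3 (min poly x^3 - 1112, irreducible since 1112 is not a perfect cube). [Q(ω):Q] = 2 (min poly x^2 + x + 1). Since Q(∛1112) ⊂ R and ω ∉ R, we have ω ∉ Q(∛1112), so x^2 + x + 1 remains irreducible over Q(∛1112) and [Q(∛1112, ω) : Q(∛1112)] = 2. By the tower law, [Q(∛1112, ω) : Q] = 3 · 2 = 6. (In fact Q(∛1112, ω) is the splitting field of x^3 - 1112 over Q.)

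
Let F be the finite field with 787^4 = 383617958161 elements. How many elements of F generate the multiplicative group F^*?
There are φ(383617958160) = 100191436800 primitive elements

F_q^* is cyclic of order q - 1 = 383617958160. A cyclic group of order m has exactly φ(m) generators. Here m = 383617958160 = 2^4 · 3 · 5 · 131 · 197 · 241 · 257, so the number of primitive elements is φ(383617958160) = 100191436800.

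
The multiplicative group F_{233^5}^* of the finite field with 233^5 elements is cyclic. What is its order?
|F_{233^5}^*| = 686719856392

F_{233^5} has 233^5 = 686719856393 elements; its multiplicative group consists of all nonzero elements, so |F_{233^5}^*| = 686719856393 - 1 = 686719856392. (It is cyclic since any finite subgroup of the multiplicative group of a field is cyclic.)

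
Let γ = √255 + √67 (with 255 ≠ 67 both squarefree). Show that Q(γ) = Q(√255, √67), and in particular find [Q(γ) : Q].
[Q(γ) : Q] = 4 (equivalently, Q(γ) = Q(√255, √67))

Obviously Q(γ) ⊆ Q(√255, √67), and [Q(√255, √67):Q] = 4 (since 255, 67 are distinct squarefree integers > 1 with 17085 not a perfect square). To show equality we compute the minimal polynomial of γ. From γ = √255 + √67: γ^2 = 255 + 2√(17085) + 67 = 322 + 2√(17085), so γ^2 - 322 = 2√(17085); squaring, (γ^2 - 322)^2 = 4·17085, i.e. γ^4 - 644γ^2 + 103684 - 68340 = 0, i.e. γ^4 - 644γ^2 + 35344 = 0. So γ is a root of x^4 - 644x^2 + 35344. This polynomial is irreducible over Q: it has no rational root (each ±√255 ± √67 is irrational), and any factorization into two quadratics over Q would force √(17085) ∈ Q (pairing opposite roots) or √255, √67 ∈ Q (other pairings), all impossible. Hence [Q(γ):Q] = 4 = [Q(√255, √67):Q], so Q(γ) = Q(√255, √67).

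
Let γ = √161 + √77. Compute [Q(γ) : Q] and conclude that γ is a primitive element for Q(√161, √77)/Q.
[Q(γ) : Q] = 4 (equivalently, Q(γ) = Q(√161, √77))

Obviously Q(γ) ⊆ Q(√161, √77), and [Q(√161, √77):Q] = 4 (since 161, 77 are distinct squarefree integers > 1 with 12397 not a perfect square). To show equality we compute the minimal polynomial of γ. From γ = √161 + √77: γ^2 = 161 + 2√(12397) + 77 = 238 + 2√(12397), so γ^2 - 238 = 2√(12397); squaring, (γ^2 - 238)^2 = 4·12397, i.e. γ^4 - 476γ^2 + 56644 - 49588 = 0, i.e. γ^4 - 476γ^2 + 7056 = 0. So γ is a root of x^4 - 476x^2 + 7056. This polynomial is irreducible over Q: it has no rational root (each ±√161 ± √77 is irrational), and any factorization into two quadratics over Q would force √(12397) ∈ Q (pairing opposite roots) or √161, √77 ∈ Q (other pairings), all impossible. Hence [Q(γ):Q] = 4 = [Q(√161, √77):Q], so Q(γ) = Q(√161, √77).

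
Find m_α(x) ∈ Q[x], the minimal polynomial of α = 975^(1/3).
m_α(x) = x^3 - 975

α satisfies α^3 = 975, so x^3 - 975 annihilates α. By the rational root test, a rational root p/q (in lowest terms) of x^3 - 975 would satisfy p^3 = 975 q^3, forcing q = 1 and p^3 = 975; but 975 is not a perfect cube, contradiction. A monic cubic over Q with no rational root is irreducible (any nontrivial factorization would include a linear factor). Hence x^3 - 975 is the minimal polynomial of α, and in particular [Q(α):Q] = 3.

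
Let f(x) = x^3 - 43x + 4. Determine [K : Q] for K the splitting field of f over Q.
[K : Q] = 6

By the rational root test, any rational root of the monic integer polynomial f(x) = x^3 - 43x + 4 must be an integer dividing the constant term 4, i.e. one of ±{1, 2, 4}. Evaluating: f(1) = -38, f(-1) = 46, f(2) = -74, f(-2) = 82, f(4) = -104, f(-4) = 112; none is 0, so f has no rational root and is therefore irreducible over Q (a cubic with no linear factor over a field is irreducible). For an irreducible cubic, the Galois group is A_3 or S_3 according as the discriminant disc(f) = -4a^3 - 27b^2 = -4·(-43)^3 - 27·(4)^2 = 317596 is or is not a square in Q. Here disc(f) = 317596 is not a perfect square in Q, so the Galois group of f over Q is not contained in A_3 and must be all of S_3. The splitting field has degree |S_3| = 6 over Q, so [K : Q] = 6.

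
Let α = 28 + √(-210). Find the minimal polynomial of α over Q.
m_α(x) = x^2 - 56x + 994

From α - 28 = √(-210), squaring gives (α - 28)^2 = -210, i.e. α^2 - 56α + 784 = -210, so α^2 - 56α + 994 = 0. The discriminant of x^2 - 56x + 994 is (-56)^2 - 4·(994) = 3136 - 3976 = -840, and 4·(-210) is not a perfect square in Q since -210 is squarefree and ≠ 1. Hence x^2 - 56x + 994 is irreducible over Q and is the minimal polynomial of α.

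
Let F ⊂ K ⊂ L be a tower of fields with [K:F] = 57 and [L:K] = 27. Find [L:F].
[L:F] = 1539

The tower law says that for any tower of field extensions F ⊂ K ⊂ L with finite degrees, [L:F] = [L:K] · [K:F]. Here this gives [L:F] = 27 · 57 = 1539.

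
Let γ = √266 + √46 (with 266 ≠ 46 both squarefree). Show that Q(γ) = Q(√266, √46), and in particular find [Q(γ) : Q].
[Q(γ) : Q] = 4 (equivalently, Q(γ) = Q(√266, √46))

Obviously Q(γ) ⊆ Q(√266, √46), and [Q(√266, √46):Q] = 4 (since 266, 46 are distinct squarefree integers > 1 with 12236 not a perfect square). To show equality we compute the minimal polynomial of γ. From γ = √266 + √46: γ^2 = 266 + 2√(12236) + 46 = 312 + 2√(12236), so γ^2 - 312 = 2√(12236); squaring, (γ^2 - 312)^2 = 4·12236, i.e. γ^4 - 624γ^2 + 97344 - 48944 = 0, i.e. γ^4 - 624γ^2 + 48400 = 0. So γ is a root of x^4 - 624x^2 + 48400. This polynomial is irreducible over Q: it has no rational root (each ±√266 ± √46 is irrational), and any factorization into two quadratics over Q would force √(12236) ∈ Q (pairing opposite roots) or √266, √46 ∈ Q (other pairings), all impossible. Hence [Q(γ):Q] = 4 = [Q(√266, √46):Q], so Q(γ) = Q(√266, √46).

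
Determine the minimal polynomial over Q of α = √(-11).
m_α(x) = x^2 + 11

α satisfies α^2 + 11 = 0, so x^2 + 11 annihilates α. Since d = -11 is squarefree and ≠ 1, it is not a perfect square in Q, so x^2 + 11 has no rational root and is therefore irreducible over Q (a degree-2 polynomial over a field is irreducible iff it has no root). Hence m_α(x) = x^2 + 11.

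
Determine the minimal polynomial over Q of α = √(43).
m_α(x) = x^2 - 43

α satisfies α^2 - 43 = 0, so x^2 - 43 annihilates α. Since d = 43 is squarefree and ≠ 1, it is not a perfect square in Q, so x^2 - 43 has no rational root and is therefore irreducible over Q (a degree-2 polynomial over a field is irreducible iff it has no root). Hence m_α(x) = x^2 - 43.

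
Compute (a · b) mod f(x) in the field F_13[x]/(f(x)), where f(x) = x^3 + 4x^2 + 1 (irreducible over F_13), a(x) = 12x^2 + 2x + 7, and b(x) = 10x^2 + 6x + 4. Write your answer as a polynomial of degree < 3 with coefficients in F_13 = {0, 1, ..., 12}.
a · b ≡ 5x^2 + 8x (mod f(x))

Multiply in F_13[x]: a(x)·b(x) = (12x^2 + 2x + 7)·(10x^2 + 6x + 4) = 3x^4 + x^3 + 11x + 2. This has degree ≥ 3, so divide by f(x) over F_13: 3x^4 + x^3 + 11x + 2 = (3x + 2)·(x^3 + 4x^2 + 1) + (5x^2 + 8x). Hence a·b ≡ 5x^2 + 8x (mod f). (F_13[x]/(f) is a field with 13^3 = 2197 elements since f is irreducible of degree 3.)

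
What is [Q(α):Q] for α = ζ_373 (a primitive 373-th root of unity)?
[Q(α):Q] = 372

The minimal polynomial of ζ_373 over Q is the 373-th cyclotomic polynomial Φ_373(x), which is irreducible over Q and has degree φ(373) = 372. Hence [Q(α):Q] = φ(373) = 372.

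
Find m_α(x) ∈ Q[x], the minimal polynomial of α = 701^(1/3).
m_α(x) = x^3 - 701

α satisfies α^3 = 701, so x^3 - 701 annihilates α. By the rational root test, a rational root p/q (in lowest terms) of x^3 - 701 would satisfy p^3 = 701 q^3, forcing q = 1 and p^3 = 701; but 701 is not a perfect cube, contradiction. A monic cubic over Q with no rational root is irreducible (any nontrivial factorization would include a linear factor). Hence x^3 - 701 is the minimal polynomial of α, and in particular [Q(α):Q] = 3.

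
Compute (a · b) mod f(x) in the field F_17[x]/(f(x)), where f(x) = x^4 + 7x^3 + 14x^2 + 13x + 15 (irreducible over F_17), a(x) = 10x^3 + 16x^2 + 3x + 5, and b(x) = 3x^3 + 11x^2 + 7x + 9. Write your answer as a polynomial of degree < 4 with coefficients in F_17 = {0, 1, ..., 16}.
a · b ≡ 11x^3 + 6x^2 + 6x + 1 (mod f(x))

Multiply in F_17[x]: a(x)·b(x) = (10x^3 + 16x^2 + 3x + 5)·(3x^3 + 11x^2 + 7x + 9) = 13x^6 + 5x^5 + 12x^3 + 16x^2 + 11x + 11. This has degree ≥ 4, so divide by f(x) over F_17: 13x^6 + 5x^5 + 12x^3 + 16x^2 + 11x + 11 = (13x^2 + 16x + 12)·(x^4 + 7x^3 + 14x^2 + 13x + 15) + (11x^3 + 6x^2 + 6x + 1). Hence a·b ≡ 11x^3 + 6x^2 + 6x + 1 (mod f). (F_17[x]/(f) is a field with 17^4 = 83521 elements since f is irreducible of degree 4.)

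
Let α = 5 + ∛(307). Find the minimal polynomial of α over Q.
m_α(x) = x^3 - 15x^2 + 75x - 432

Set β = α - 5 = ∛(307), so β^3 = 307. Then (α - 5)^3 - 307 = 0, i.e. α is a root of g(x) = (x - 5)^3 - 307 = x^3 - 15x^2 + 75x - 432. Since g(x) = h(x - 5) where h(x) = x^3 - 307, and h is irreducible over Q (because 307 is not a perfect cube, so h has no rational root, and a monic cubic with no rational root is irreducible), g is also irreducible (irreducibility is preserved under the substitution x → x - 5). Hence m_α(x) = x^3 - 15x^2 + 75x - 432.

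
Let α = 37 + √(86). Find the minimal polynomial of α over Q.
m_α(x) = x^2 - 74x + 1283

From α - 37 = √(86), squaring gives (α - 37)^2 = 86, i.e. α^2 - 74α + 1369 = 86, so α^2 - 74α + 1283 = 0. The discriminant of x^2 - 74x + 1283 is (-74)^2 - 4·(1283) = 5476 - 5132 = 344, and 4·(86) is not a perfect square in Q since 86 is squarefree and ≠ 1. Hence x^2 - 74x + 1283 is irreducible over Q and is the minimal polynomial of α.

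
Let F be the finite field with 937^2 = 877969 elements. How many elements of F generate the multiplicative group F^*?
There are φ(877968) = 228096 primitive elements

F_q^* is cyclic of order q - 1 = 877968. A cyclic group of order m has exactly φ(m) generators. Here m = 877968 = 2^4 · 3^2 · 7 · 13 · 67, so the number of primitive elements is φ(877968) = 228096.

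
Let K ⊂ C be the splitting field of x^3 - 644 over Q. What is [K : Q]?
[K : Q] = 6

The roots of x^3 - 644 are ∛644, ω∛644, ω^2∛644 where ω = e^(2πi/3) is a primitive cube root of unity, so K = Q(∛644, ω). Now [Q(∛644):Q] = 3 (since 644 is not a perfect cube, x^3 - 644 is irreducible) and [Q(ω):Q] = 2. Both 2 and 3 divide [K:Q], and [K:Q] ≤ 3·2 = 6, so [K:Q] = 6. (Equivalently: Q(∛644) ⊂ R but ω ∉ R, so [K : Q(∛644)] = 2.)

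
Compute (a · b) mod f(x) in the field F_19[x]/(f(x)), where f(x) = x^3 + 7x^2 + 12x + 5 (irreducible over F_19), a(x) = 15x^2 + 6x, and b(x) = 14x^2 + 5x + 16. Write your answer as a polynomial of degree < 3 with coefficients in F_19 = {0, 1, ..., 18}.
a · b ≡ 11x^2 + 15x (mod f(x))

Multiply in F_19[x]: a(x)·b(x) = (15x^2 + 6x)·(14x^2 + 5x + 16) = x^4 + 7x^3 + 4x^2 + x. This has degree ≥ 3, so divide by f(x) over F_19: x^4 + 7x^3 + 4x^2 + x = (x)·(x^3 + 7x^2 + 12x + 5) + (11x^2 + 15x). Hence a·b ≡ 11x^2 + 15x (mod f). (F_19[x]/(f) is a field with 19^3 = 6859 elements since f is irreducible of degree 3.)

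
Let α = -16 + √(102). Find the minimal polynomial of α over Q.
m_α(x) = x^2 + 32x + 154

From α + 16 = √(102), squaring gives (α + 16)^2 = 102, i.e. α^2 + 32α + 256 = 102, so α^2 + 32α + 154 = 0. The discriminant of x^2 + 32x + 154 is (32)^2 - 4·(154) = 1024 - 616 = 408, and 4·(102) is not a perfect square in Q since 102 is squarefree and ≠ 1. Hence x^2 + 32x + 154 is irreducible over Q and is the minimal polynomial of α.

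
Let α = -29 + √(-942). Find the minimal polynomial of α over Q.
m_α(x) = x^2 + 58x + 1783

From α + 29 = √(-942), squaring gives (α + 29)^2 = -942, i.e. α^2 + 58α + 841 = -942, so α^2 + 58α + 1783 = 0. The discriminant of x^2 + 58x + 1783 is (58)^2 - 4·(1783) = 3364 - 7132 = -3768, and 4·(-942) is not a perfect square in Q since -942 is squarefree and ≠ 1. Hence x^2 + 58x + 1783 is irreducible over Q and is the minimal polynomial of α.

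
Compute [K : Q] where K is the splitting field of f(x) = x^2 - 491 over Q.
[K : Q] = 2

f(x) = x^2 - 491 factors as (x - √491)(x + √491). The splitting field is K = Q(√491). Since 491 is squarefree and > 1, it is not a perfect square, so x^2 - 491 is irreducible over Q and [Q(√491) : Q] = 2. Hence [K : Q] = 2.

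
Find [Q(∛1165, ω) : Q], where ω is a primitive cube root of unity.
[Q(∛1165, ω) : Q] = 6

[Q(∛1165):Q] = 3 (min poly x^3 - 1165, irreducible since 1165 is not a perfect cube). [Q(ω):Q] = 2 (min poly x^2 + x + 1). Since Q(∛1165) ⊂ R and ω ∉ R, we have ω ∉ Q(∛1165), so x^2 + x + 1 remains irreducible over Q(∛1165) and [Q(∛1165, ω) : Q(∛1165)] = 2. By the tower law, [Q(∛1165, ω) : Q] = 3 · 2 = 6. (In fact Q(∛1165, ω) is the splitting field of x^3 - 1165 over Q.)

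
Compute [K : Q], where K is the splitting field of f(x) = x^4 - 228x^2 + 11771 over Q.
[K : Q] = 4

Solving the quadratic in x^2: x^2 = (228 ± √(228^2 - 4·11771))/2 = (228 ± √4900)/2 = (228 ± 70)/2, giving x^2 = 149 or x^2 = 79. So f(x) = (x^2 - 149)(x^2 - 79) and the roots of f are ±√149, ±√79. Hence the splitting field is K = Q(√149, √79). Since 149 and 79 are distinct squarefree integers > 1, their product 11771 is not a perfect square, so √79 ∉ Q(√149). By the tower law [K:Q] = [Q(√149,√79):Q(√149)] · [Q(√149):Q] = 2 · 2 = 4.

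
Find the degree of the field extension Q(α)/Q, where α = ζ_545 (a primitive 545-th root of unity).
[Q(α):Q] = 432

The minimal polynomial of ζ_545 over Q is the 545-th cyclotomic polynomial Φ_545(x), which is irreducible over Q and has degree φ(545) = 432. Hence [Q(α):Q] = φ(545) = 432.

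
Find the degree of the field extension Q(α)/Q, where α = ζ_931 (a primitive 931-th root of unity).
[Q(α):Q] = 756

The minimal polynomial of ζ_931 over Q is the 931-th cyclotomic polynomial Φ_931(x), which is irreducible over Q and has degree φ(931) = 756. Hence [Q(α):Q] = φ(931) = 756.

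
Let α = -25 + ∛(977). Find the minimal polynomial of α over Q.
m_α(x) = x^3 + 75x^2 + 1875x + 14648

Set β = α + 25 = ∛(977), so β^3 = 977. Then (α + 25)^3 - 977 = 0, i.e. α is a root of g(x) = (x + 25)^3 - 977 = x^3 + 75x^2 + 1875x + 14648. Since g(x) = h(x + 25) where h(x) = x^3 - 977, and h is irreducible over Q (because 977 is not a perfect cube, so h has no rational root, and a monic cubic with no rational root is irreducible), g is also irreducible (irreducibility is preserved under the substitution x → x + 25). Hence m_α(x) = x^3 + 75x^2 + 1875x + 14648.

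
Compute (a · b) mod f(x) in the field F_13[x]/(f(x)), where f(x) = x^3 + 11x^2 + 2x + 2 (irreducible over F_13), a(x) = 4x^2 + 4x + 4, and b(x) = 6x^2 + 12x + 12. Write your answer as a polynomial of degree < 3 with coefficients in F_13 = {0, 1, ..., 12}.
a · b ≡ 3x + 3 (mod f(x))

Multiply in F_13[x]: a(x)·b(x) = (4x^2 + 4x + 4)·(6x^2 + 12x + 12) = 11x^4 + 7x^3 + 3x^2 + 5x + 9. This has degree ≥ 3, so divide by f(x) over F_13: 11x^4 + 7x^3 + 3x^2 + 5x + 9 = (11x + 3)·(x^3 + 11x^2 + 2x + 2) + (3x + 3). Hence a·b ≡ 3x + 3 (mod f). (F_13[x]/(f) is a field with 13^3 = 2197 elements since f is irreducible of degree 3.)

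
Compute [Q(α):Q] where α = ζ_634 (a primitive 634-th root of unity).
[Q(α):Q] = 316

The minimal polynomial of ζ_634 over Q is the 634-th cyclotomic polynomial Φ_634(x), which is irreducible over Q and has degree φ(634) = 316. Hence [Q(α):Q] = φ(634) = 316.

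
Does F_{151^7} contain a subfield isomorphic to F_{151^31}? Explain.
No: F_{151^31} is not a subfield of F_{151^7}

F_{p^m} embeds in F_{p^n} iff m | n. Here 31 ∤ 7 (since 7 = 0·31 + 7 with remainder 7 ≠ 0), so F_{151^31} is not a subfield of F_{151^7}. Equivalently: if it were, the tower law would give 31 = [F_{151^31}:F_151] dividing [F_{151^7}:F_151] = 7, contradiction.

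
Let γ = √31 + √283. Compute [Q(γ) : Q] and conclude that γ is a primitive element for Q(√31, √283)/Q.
[Q(γ) : Q] = 4 (equivalently, Q(γ) = Q(√31, √283))

Obviously Q(γ) ⊆ Q(√31, √283), and [Q(√31, √283):Q] = 4 (since 31, 283 are distinct squarefree integers > 1 with 8773 not a perfect square). To show equality we compute the minimal polynomial of γ. From γ = √31 + √283: γ^2 = 31 + 2√(8773) + 283 = 314 + 2√(8773), so γ^2 - 314 = 2√(8773); squaring, (γ^2 - 314)^2 = 4·8773, i.e. γ^4 - 628γ^2 + 98596 - 35092 = 0, i.e. γ^4 - 628γ^2 + 63504 = 0. So γ is a root of x^4 - 628x^2 + 63504. This polynomial is irreducible over Q: it has no rational root (each ±√31 ± √283 is irrational), and any factorization into two quadratics over Q would force √(8773) ∈ Q (pairing opposite roots) or √31, √283 ∈ Q (other pairings), all impossible. Hence [Q(γ):Q] = 4 = [Q(√31, √283):Q], so Q(γ) = Q(√31, √283).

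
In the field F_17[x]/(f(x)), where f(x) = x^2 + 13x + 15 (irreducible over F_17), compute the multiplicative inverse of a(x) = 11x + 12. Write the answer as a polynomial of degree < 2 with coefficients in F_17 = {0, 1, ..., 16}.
a(x)^(-1) ≡ 8x + 1 (mod f(x))

Since f is irreducible over F_17, F_17[x]/(f) is a field and a(x) ≠ 0 has an inverse. Apply the extended Euclidean algorithm to f(x) and a(x) in F_17[x]: f(x) = (14x + 6)·a(x) + (11). The last nonzero remainder is the constant 11 = gcd(f, a) in F_17. Back-substituting through the division chain expresses 11 = s(x)·a(x) + t(x)·f(x) with s(x) ≡ 3x + 11 (mod f), so (3x + 11)·a(x) ≡ 11 (mod f). Multiplying by 11^(-1) ≡ 14 in F_17 gives a(x)^(-1) ≡ 14·(3x + 11) ≡ 8x + 1 (mod f). Check: (11x + 12)·(8x + 1) = 3x^2 + 5x + 12 ≡ 1 (mod x^2 + 13x + 15).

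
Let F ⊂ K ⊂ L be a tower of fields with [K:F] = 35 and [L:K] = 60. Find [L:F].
[L:F] = 2100

The tower law says that for any tower of field extensions F ⊂ K ⊂ L with finite degrees, [L:F] = [L:K] · [K:F]. Here this gives [L:F] = 60 · 35 = 2100.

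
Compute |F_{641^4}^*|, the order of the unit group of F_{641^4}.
|F_{641^4}^*| = 168823196160

F_{641^4} has 641^4 = 168823196161 elements; its multiplicative group consists of all nonzero elements, so |F_{641^4}^*| = 168823196161 - 1 = 168823196160. (It is cyclic since any finite subgroup of the multiplicative group of a field is cyclic.)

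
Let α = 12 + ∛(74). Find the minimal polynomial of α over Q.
m_α(x) = x^3 - 36x^2 + 432x - 1802

Set β = α - 12 = ∛(74), so β^3 = 74. Then (α - 12)^3 - 74 = 0, i.e. α is a root of g(x) = (x - 12)^3 - 74 = x^3 - 36x^2 + 432x - 1802. Since g(x) = h(x - 12) where h(x) = x^3 - 74, and h is irreducible over Q (because 74 is not a perfect cube, so h has no rational root, and a monic cubic with no rational root is irreducible), g is also irreducible (irreducibility is preserved under the substitution x → x - 12). Hence m_α(x) = x^3 - 36x^2 + 432x - 1802.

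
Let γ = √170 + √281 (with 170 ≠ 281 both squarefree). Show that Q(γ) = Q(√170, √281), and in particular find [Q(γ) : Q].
[Q(γ) : Q] = 4 (equivalently, Q(γ) = Q(√170, √281))

Obviously Q(γ) ⊆ Q(√170, √281), and [Q(√170, √281):Q] = 4 (since 170, 281 are distinct squarefree integers > 1 with 47770 not a perfect square). To show equality we compute the minimal polynomial of γ. From γ = √170 + √281: γ^2 = 170 + 2√(47770) + 281 = 451 + 2√(47770), so γ^2 - 451 = 2√(47770); squaring, (γ^2 - 451)^2 = 4·47770, i.e. γ^4 - 902γ^2 + 203401 - 191080 = 0, i.e. γ^4 - 902γ^2 + 12321 = 0. So γ is a root of x^4 - 902x^2 + 12321. This polynomial is irreducible over Q: it has no rational root (each ±√170 ± √281 is irrational), and any factorization into two quadratics over Q would force √(47770) ∈ Q (pairing opposite roots) or √170, √281 ∈ Q (other pairings), all impossible. Hence [Q(γ):Q] = 4 = [Q(√170, √281):Q], so Q(γ) = Q(√170, √281).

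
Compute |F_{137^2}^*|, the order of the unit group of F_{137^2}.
|F_{137^2}^*| = 18768

F_{137^2} has 137^2 = 18769 elements; its multiplicative group consists of all nonzero elements, so |F_{137^2}^*| = 18769 - 1 = 18768. (It is cyclic since any finite subgroup of the multiplicative group of a field is cyclic.)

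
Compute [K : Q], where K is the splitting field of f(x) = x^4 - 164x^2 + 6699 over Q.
[K : Q] = 4

Solving the quadratic in x^2: x^2 = (164 ± √(164^2 - 4·6699))/2 = (164 ± √100)/2 = (164 ± 10)/2, giving x^2 = 87 or x^2 = 77. So f(x) = (x^2 - 87)(x^2 - 77) and the roots of f are ±√87, ±√77. Hence the splitting field is K = Q(√87, √77). Since 87 and 77 are distinct squarefree integers > 1, their product 6699 is not a perfect square, so √77 ∉ Q(√87). By the tower law [K:Q] = [Q(√87,√77):Q(√87)] · [Q(√87):Q] = 2 · 2 = 4.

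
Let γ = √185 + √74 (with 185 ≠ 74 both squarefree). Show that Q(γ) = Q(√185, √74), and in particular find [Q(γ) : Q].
[Q(γ) : Q] = 4 (equivalently, Q(γ) = Q(√185, √74))

Obviously Q(γ) ⊆ Q(√185, √74), and [Q(√185, √74):Q] = 4 (since 185, 74 are distinct squarefree integers > 1 with 13690 not a perfect square). To show equality we compute the minimal polynomial of γ. From γ = √185 + √74: γ^2 = 185 + 2√(13690) + 74 = 259 + 2√(13690), so γ^2 - 259 = 2√(13690); squaring, (γ^2 - 259)^2 = 4·13690, i.e. γ^4 - 518γ^2 + 67081 - 54760 = 0, i.e. γ^4 - 518γ^2 + 12321 = 0. So γ is a root of x^4 - 518x^2 + 12321. This polynomial is irreducible over Q: it has no rational root (each ±√185 ± √74 is irrational), and any factorization into two quadratics over Q would force √(13690) ∈ Q (pairing opposite roots) or √185, √74 ∈ Q (other pairings), all impossible. Hence [Q(γ):Q] = 4 = [Q(√185, √74):Q], so Q(γ) = Q(√185, √74).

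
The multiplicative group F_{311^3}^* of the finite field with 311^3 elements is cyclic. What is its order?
|F_{311^3}^*| = 30080230

F_{311^3} has 311^3 = 30080231 elements; its multiplicative group consists of all nonzero elements, so |F_{311^3}^*| = 30080231 - 1 = 30080230. (It is cyclic since any finite subgroup of the multiplicative group of a field is cyclic.)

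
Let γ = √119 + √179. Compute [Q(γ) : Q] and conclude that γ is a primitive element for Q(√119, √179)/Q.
[Q(γ) : Q] = 4 (equivalently, Q(γ) = Q(√119, √179))

Obviously Q(γ) ⊆ Q(√119, √179), and [Q(√119, √179):Q] = 4 (since 119, 179 are distinct squarefree integers > 1 with 21301 not a perfect square). To show equality we compute the minimal polynomial of γ. From γ = √119 + √179: γ^2 = 119 + 2√(21301) + 179 = 298 + 2√(21301), so γ^2 - 298 = 2√(21301); squaring, (γ^2 - 298)^2 = 4·21301, i.e. γ^4 - 596γ^2 + 88804 - 85204 = 0, i.e. γ^4 - 596γ^2 + 3600 = 0. So γ is a root of x^4 - 596x^2 + 3600. This polynomial is irreducible over Q: it has no rational root (each ±√119 ± √179 is irrational), and any factorization into two quadratics over Q would force √(21301) ∈ Q (pairing opposite roots) or √119, √179 ∈ Q (other pairings), all impossible. Hence [Q(γ):Q] = 4 = [Q(√119, √179):Q], so Q(γ) = Q(√119, √179).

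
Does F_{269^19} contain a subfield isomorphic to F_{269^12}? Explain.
No: F_{269^12} is not a subfield of F_{269^19}

F_{p^m} embeds in F_{p^n} iff m | n. Here 12 ∤ 19 (since 19 = 1·12 + 7 with remainder 7 ≠ 0), so F_{269^12} is not a subfield of F_{269^19}. Equivalently: if it were, the tower law would give 12 = [F_{269^12}:F_269] dividing [F_{269^19}:F_269] = 19, contradiction.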